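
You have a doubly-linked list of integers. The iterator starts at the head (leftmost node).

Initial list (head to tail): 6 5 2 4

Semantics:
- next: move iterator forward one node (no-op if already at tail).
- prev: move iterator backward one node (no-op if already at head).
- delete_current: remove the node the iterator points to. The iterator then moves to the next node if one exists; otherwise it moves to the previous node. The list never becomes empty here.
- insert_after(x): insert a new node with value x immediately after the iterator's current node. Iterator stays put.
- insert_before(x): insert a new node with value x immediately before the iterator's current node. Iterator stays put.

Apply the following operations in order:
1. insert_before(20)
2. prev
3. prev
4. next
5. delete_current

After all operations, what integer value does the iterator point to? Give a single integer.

After 1 (insert_before(20)): list=[20, 6, 5, 2, 4] cursor@6
After 2 (prev): list=[20, 6, 5, 2, 4] cursor@20
After 3 (prev): list=[20, 6, 5, 2, 4] cursor@20
After 4 (next): list=[20, 6, 5, 2, 4] cursor@6
After 5 (delete_current): list=[20, 5, 2, 4] cursor@5

Answer: 5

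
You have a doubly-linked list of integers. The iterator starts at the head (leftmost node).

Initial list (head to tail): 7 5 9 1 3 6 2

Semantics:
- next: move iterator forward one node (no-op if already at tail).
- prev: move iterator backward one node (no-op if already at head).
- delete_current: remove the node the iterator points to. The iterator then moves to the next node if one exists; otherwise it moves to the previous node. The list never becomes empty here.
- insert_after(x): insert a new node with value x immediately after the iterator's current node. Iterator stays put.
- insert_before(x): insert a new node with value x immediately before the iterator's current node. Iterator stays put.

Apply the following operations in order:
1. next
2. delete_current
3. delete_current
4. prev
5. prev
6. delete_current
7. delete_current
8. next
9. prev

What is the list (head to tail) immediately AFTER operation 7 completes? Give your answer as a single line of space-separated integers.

After 1 (next): list=[7, 5, 9, 1, 3, 6, 2] cursor@5
After 2 (delete_current): list=[7, 9, 1, 3, 6, 2] cursor@9
After 3 (delete_current): list=[7, 1, 3, 6, 2] cursor@1
After 4 (prev): list=[7, 1, 3, 6, 2] cursor@7
After 5 (prev): list=[7, 1, 3, 6, 2] cursor@7
After 6 (delete_current): list=[1, 3, 6, 2] cursor@1
After 7 (delete_current): list=[3, 6, 2] cursor@3

Answer: 3 6 2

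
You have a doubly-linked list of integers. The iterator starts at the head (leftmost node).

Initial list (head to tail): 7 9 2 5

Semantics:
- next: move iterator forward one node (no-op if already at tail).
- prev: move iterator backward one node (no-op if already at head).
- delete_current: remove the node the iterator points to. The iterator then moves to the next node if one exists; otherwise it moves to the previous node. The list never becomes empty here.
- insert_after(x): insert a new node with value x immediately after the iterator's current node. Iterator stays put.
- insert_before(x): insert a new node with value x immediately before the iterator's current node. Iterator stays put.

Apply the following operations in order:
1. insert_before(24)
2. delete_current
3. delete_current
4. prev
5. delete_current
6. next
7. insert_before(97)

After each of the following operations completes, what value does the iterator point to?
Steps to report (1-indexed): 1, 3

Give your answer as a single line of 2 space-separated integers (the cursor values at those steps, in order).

After 1 (insert_before(24)): list=[24, 7, 9, 2, 5] cursor@7
After 2 (delete_current): list=[24, 9, 2, 5] cursor@9
After 3 (delete_current): list=[24, 2, 5] cursor@2
After 4 (prev): list=[24, 2, 5] cursor@24
After 5 (delete_current): list=[2, 5] cursor@2
After 6 (next): list=[2, 5] cursor@5
After 7 (insert_before(97)): list=[2, 97, 5] cursor@5

Answer: 7 2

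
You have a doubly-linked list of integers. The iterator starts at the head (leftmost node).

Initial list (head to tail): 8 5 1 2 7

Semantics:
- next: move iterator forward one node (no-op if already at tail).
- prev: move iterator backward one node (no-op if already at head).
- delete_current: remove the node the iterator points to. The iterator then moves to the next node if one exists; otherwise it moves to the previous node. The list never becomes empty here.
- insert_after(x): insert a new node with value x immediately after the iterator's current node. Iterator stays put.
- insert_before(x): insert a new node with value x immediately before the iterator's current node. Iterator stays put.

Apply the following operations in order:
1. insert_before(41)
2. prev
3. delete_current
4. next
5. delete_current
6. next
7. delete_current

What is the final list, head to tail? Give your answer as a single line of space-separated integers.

After 1 (insert_before(41)): list=[41, 8, 5, 1, 2, 7] cursor@8
After 2 (prev): list=[41, 8, 5, 1, 2, 7] cursor@41
After 3 (delete_current): list=[8, 5, 1, 2, 7] cursor@8
After 4 (next): list=[8, 5, 1, 2, 7] cursor@5
After 5 (delete_current): list=[8, 1, 2, 7] cursor@1
After 6 (next): list=[8, 1, 2, 7] cursor@2
After 7 (delete_current): list=[8, 1, 7] cursor@7

Answer: 8 1 7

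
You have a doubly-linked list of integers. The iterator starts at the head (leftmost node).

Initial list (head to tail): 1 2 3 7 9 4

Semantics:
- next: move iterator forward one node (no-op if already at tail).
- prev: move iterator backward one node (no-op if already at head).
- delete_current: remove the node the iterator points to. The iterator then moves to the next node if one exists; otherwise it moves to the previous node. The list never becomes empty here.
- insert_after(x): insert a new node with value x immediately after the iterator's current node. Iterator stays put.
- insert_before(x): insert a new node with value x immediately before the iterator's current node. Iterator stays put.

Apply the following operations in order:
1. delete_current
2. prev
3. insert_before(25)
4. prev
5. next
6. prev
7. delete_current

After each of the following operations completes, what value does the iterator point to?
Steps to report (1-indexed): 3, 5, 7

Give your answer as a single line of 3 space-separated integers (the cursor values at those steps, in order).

Answer: 2 2 2

Derivation:
After 1 (delete_current): list=[2, 3, 7, 9, 4] cursor@2
After 2 (prev): list=[2, 3, 7, 9, 4] cursor@2
After 3 (insert_before(25)): list=[25, 2, 3, 7, 9, 4] cursor@2
After 4 (prev): list=[25, 2, 3, 7, 9, 4] cursor@25
After 5 (next): list=[25, 2, 3, 7, 9, 4] cursor@2
After 6 (prev): list=[25, 2, 3, 7, 9, 4] cursor@25
After 7 (delete_current): list=[2, 3, 7, 9, 4] cursor@2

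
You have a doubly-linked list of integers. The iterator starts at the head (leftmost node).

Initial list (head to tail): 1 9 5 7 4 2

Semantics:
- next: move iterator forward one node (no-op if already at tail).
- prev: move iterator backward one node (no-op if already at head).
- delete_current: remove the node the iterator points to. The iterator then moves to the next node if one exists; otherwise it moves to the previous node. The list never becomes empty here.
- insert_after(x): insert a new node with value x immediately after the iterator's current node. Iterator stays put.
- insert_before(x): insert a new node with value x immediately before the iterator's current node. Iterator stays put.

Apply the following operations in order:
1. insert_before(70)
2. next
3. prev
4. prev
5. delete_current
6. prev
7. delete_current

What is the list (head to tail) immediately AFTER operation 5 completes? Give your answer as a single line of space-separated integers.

After 1 (insert_before(70)): list=[70, 1, 9, 5, 7, 4, 2] cursor@1
After 2 (next): list=[70, 1, 9, 5, 7, 4, 2] cursor@9
After 3 (prev): list=[70, 1, 9, 5, 7, 4, 2] cursor@1
After 4 (prev): list=[70, 1, 9, 5, 7, 4, 2] cursor@70
After 5 (delete_current): list=[1, 9, 5, 7, 4, 2] cursor@1

Answer: 1 9 5 7 4 2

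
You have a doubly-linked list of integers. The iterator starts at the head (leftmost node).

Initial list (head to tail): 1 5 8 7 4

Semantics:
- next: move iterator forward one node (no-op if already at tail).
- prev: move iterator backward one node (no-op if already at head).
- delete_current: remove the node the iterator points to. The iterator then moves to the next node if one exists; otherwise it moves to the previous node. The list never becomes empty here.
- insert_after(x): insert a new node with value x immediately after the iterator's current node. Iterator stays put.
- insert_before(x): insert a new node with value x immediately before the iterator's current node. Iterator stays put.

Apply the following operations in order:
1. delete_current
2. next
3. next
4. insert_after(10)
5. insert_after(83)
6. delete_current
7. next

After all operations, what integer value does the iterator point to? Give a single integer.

After 1 (delete_current): list=[5, 8, 7, 4] cursor@5
After 2 (next): list=[5, 8, 7, 4] cursor@8
After 3 (next): list=[5, 8, 7, 4] cursor@7
After 4 (insert_after(10)): list=[5, 8, 7, 10, 4] cursor@7
After 5 (insert_after(83)): list=[5, 8, 7, 83, 10, 4] cursor@7
After 6 (delete_current): list=[5, 8, 83, 10, 4] cursor@83
After 7 (next): list=[5, 8, 83, 10, 4] cursor@10

Answer: 10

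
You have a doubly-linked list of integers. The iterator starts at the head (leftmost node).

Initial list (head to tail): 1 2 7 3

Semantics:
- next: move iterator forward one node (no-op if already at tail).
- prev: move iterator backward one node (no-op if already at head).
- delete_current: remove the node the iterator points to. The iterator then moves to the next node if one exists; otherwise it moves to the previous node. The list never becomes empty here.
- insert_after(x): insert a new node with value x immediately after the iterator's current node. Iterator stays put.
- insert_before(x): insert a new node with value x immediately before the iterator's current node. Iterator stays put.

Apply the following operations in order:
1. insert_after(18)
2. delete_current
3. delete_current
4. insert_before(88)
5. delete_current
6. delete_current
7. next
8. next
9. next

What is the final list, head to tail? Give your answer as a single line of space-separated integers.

Answer: 88 3

Derivation:
After 1 (insert_after(18)): list=[1, 18, 2, 7, 3] cursor@1
After 2 (delete_current): list=[18, 2, 7, 3] cursor@18
After 3 (delete_current): list=[2, 7, 3] cursor@2
After 4 (insert_before(88)): list=[88, 2, 7, 3] cursor@2
After 5 (delete_current): list=[88, 7, 3] cursor@7
After 6 (delete_current): list=[88, 3] cursor@3
After 7 (next): list=[88, 3] cursor@3
After 8 (next): list=[88, 3] cursor@3
After 9 (next): list=[88, 3] cursor@3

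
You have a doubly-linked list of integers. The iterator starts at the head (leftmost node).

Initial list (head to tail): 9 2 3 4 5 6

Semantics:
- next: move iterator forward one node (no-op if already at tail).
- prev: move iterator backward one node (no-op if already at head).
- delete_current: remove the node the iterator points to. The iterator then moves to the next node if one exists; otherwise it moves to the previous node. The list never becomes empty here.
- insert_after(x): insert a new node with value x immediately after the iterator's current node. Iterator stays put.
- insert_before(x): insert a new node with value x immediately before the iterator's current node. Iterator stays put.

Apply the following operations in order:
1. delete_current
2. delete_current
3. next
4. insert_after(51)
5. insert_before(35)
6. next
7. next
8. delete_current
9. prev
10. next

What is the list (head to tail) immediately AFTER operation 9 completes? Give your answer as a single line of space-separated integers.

Answer: 3 35 4 51 6

Derivation:
After 1 (delete_current): list=[2, 3, 4, 5, 6] cursor@2
After 2 (delete_current): list=[3, 4, 5, 6] cursor@3
After 3 (next): list=[3, 4, 5, 6] cursor@4
After 4 (insert_after(51)): list=[3, 4, 51, 5, 6] cursor@4
After 5 (insert_before(35)): list=[3, 35, 4, 51, 5, 6] cursor@4
After 6 (next): list=[3, 35, 4, 51, 5, 6] cursor@51
After 7 (next): list=[3, 35, 4, 51, 5, 6] cursor@5
After 8 (delete_current): list=[3, 35, 4, 51, 6] cursor@6
After 9 (prev): list=[3, 35, 4, 51, 6] cursor@51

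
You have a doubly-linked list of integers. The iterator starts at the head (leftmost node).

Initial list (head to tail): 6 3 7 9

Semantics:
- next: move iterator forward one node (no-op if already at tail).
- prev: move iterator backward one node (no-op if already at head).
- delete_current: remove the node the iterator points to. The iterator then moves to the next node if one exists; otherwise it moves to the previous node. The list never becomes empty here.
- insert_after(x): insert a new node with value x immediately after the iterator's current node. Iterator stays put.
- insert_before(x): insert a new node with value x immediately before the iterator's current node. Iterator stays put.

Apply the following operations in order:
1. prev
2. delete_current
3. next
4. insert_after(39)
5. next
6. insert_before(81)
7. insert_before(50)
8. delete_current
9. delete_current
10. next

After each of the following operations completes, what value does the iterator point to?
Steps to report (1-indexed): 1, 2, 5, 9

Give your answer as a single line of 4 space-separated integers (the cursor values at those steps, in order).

Answer: 6 3 39 50

Derivation:
After 1 (prev): list=[6, 3, 7, 9] cursor@6
After 2 (delete_current): list=[3, 7, 9] cursor@3
After 3 (next): list=[3, 7, 9] cursor@7
After 4 (insert_after(39)): list=[3, 7, 39, 9] cursor@7
After 5 (next): list=[3, 7, 39, 9] cursor@39
After 6 (insert_before(81)): list=[3, 7, 81, 39, 9] cursor@39
After 7 (insert_before(50)): list=[3, 7, 81, 50, 39, 9] cursor@39
After 8 (delete_current): list=[3, 7, 81, 50, 9] cursor@9
After 9 (delete_current): list=[3, 7, 81, 50] cursor@50
After 10 (next): list=[3, 7, 81, 50] cursor@50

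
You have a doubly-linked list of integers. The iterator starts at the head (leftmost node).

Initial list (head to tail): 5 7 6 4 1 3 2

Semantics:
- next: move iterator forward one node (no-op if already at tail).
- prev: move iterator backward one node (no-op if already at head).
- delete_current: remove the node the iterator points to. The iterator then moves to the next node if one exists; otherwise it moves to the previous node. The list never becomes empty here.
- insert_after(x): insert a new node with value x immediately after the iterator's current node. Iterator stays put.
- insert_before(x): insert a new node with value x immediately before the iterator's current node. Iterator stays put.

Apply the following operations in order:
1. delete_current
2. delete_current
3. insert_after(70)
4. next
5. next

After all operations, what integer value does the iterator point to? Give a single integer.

Answer: 4

Derivation:
After 1 (delete_current): list=[7, 6, 4, 1, 3, 2] cursor@7
After 2 (delete_current): list=[6, 4, 1, 3, 2] cursor@6
After 3 (insert_after(70)): list=[6, 70, 4, 1, 3, 2] cursor@6
After 4 (next): list=[6, 70, 4, 1, 3, 2] cursor@70
After 5 (next): list=[6, 70, 4, 1, 3, 2] cursor@4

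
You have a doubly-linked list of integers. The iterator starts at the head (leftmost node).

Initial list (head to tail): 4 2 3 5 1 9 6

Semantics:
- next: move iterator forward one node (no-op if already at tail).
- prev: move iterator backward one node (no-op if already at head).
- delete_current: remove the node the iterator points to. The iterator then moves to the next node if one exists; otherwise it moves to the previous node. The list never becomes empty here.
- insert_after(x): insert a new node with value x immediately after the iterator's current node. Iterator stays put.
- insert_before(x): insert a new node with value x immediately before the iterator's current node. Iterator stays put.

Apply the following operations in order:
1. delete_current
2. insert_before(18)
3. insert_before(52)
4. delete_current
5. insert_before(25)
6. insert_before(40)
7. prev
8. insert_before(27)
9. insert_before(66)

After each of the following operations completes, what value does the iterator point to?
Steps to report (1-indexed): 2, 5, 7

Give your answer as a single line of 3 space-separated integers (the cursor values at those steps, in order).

After 1 (delete_current): list=[2, 3, 5, 1, 9, 6] cursor@2
After 2 (insert_before(18)): list=[18, 2, 3, 5, 1, 9, 6] cursor@2
After 3 (insert_before(52)): list=[18, 52, 2, 3, 5, 1, 9, 6] cursor@2
After 4 (delete_current): list=[18, 52, 3, 5, 1, 9, 6] cursor@3
After 5 (insert_before(25)): list=[18, 52, 25, 3, 5, 1, 9, 6] cursor@3
After 6 (insert_before(40)): list=[18, 52, 25, 40, 3, 5, 1, 9, 6] cursor@3
After 7 (prev): list=[18, 52, 25, 40, 3, 5, 1, 9, 6] cursor@40
After 8 (insert_before(27)): list=[18, 52, 25, 27, 40, 3, 5, 1, 9, 6] cursor@40
After 9 (insert_before(66)): list=[18, 52, 25, 27, 66, 40, 3, 5, 1, 9, 6] cursor@40

Answer: 2 3 40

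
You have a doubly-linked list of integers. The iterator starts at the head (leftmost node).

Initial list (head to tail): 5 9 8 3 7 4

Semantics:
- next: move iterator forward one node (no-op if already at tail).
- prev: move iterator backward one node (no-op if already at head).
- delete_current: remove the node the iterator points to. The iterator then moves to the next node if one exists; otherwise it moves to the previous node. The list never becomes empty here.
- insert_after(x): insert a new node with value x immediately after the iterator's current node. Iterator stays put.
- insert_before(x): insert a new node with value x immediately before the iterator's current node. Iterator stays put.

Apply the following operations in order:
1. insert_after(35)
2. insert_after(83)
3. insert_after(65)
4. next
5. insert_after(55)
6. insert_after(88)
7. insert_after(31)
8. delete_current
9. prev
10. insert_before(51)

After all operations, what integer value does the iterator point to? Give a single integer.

After 1 (insert_after(35)): list=[5, 35, 9, 8, 3, 7, 4] cursor@5
After 2 (insert_after(83)): list=[5, 83, 35, 9, 8, 3, 7, 4] cursor@5
After 3 (insert_after(65)): list=[5, 65, 83, 35, 9, 8, 3, 7, 4] cursor@5
After 4 (next): list=[5, 65, 83, 35, 9, 8, 3, 7, 4] cursor@65
After 5 (insert_after(55)): list=[5, 65, 55, 83, 35, 9, 8, 3, 7, 4] cursor@65
After 6 (insert_after(88)): list=[5, 65, 88, 55, 83, 35, 9, 8, 3, 7, 4] cursor@65
After 7 (insert_after(31)): list=[5, 65, 31, 88, 55, 83, 35, 9, 8, 3, 7, 4] cursor@65
After 8 (delete_current): list=[5, 31, 88, 55, 83, 35, 9, 8, 3, 7, 4] cursor@31
After 9 (prev): list=[5, 31, 88, 55, 83, 35, 9, 8, 3, 7, 4] cursor@5
After 10 (insert_before(51)): list=[51, 5, 31, 88, 55, 83, 35, 9, 8, 3, 7, 4] cursor@5

Answer: 5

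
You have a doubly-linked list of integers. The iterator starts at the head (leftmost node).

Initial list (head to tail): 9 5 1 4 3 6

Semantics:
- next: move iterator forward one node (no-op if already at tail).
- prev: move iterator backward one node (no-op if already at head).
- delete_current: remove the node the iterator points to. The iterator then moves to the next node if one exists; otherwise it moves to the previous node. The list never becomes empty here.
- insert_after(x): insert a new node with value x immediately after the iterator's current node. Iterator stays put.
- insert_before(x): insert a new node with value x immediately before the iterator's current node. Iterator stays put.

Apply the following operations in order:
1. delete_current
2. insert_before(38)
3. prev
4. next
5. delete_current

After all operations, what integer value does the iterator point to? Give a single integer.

Answer: 1

Derivation:
After 1 (delete_current): list=[5, 1, 4, 3, 6] cursor@5
After 2 (insert_before(38)): list=[38, 5, 1, 4, 3, 6] cursor@5
After 3 (prev): list=[38, 5, 1, 4, 3, 6] cursor@38
After 4 (next): list=[38, 5, 1, 4, 3, 6] cursor@5
After 5 (delete_current): list=[38, 1, 4, 3, 6] cursor@1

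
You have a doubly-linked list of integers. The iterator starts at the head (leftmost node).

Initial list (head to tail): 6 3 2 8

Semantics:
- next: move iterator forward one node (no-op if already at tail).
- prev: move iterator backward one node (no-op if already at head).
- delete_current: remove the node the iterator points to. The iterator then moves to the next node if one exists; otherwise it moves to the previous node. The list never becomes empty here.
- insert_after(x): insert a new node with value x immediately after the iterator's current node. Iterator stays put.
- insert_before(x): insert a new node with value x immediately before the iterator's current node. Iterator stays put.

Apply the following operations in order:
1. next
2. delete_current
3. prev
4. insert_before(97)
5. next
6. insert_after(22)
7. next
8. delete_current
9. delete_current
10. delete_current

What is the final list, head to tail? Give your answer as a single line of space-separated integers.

Answer: 97 6

Derivation:
After 1 (next): list=[6, 3, 2, 8] cursor@3
After 2 (delete_current): list=[6, 2, 8] cursor@2
After 3 (prev): list=[6, 2, 8] cursor@6
After 4 (insert_before(97)): list=[97, 6, 2, 8] cursor@6
After 5 (next): list=[97, 6, 2, 8] cursor@2
After 6 (insert_after(22)): list=[97, 6, 2, 22, 8] cursor@2
After 7 (next): list=[97, 6, 2, 22, 8] cursor@22
After 8 (delete_current): list=[97, 6, 2, 8] cursor@8
After 9 (delete_current): list=[97, 6, 2] cursor@2
After 10 (delete_current): list=[97, 6] cursor@6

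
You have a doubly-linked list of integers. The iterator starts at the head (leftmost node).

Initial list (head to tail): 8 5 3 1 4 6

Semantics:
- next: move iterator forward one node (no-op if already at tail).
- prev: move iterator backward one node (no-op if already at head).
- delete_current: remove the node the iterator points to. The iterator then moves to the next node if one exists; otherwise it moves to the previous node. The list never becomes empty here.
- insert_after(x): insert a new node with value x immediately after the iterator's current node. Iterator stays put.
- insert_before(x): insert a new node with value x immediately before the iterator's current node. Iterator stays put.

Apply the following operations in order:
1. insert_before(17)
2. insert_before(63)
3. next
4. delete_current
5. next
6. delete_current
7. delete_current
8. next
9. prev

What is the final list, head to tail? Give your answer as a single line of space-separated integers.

Answer: 17 63 8 3 6

Derivation:
After 1 (insert_before(17)): list=[17, 8, 5, 3, 1, 4, 6] cursor@8
After 2 (insert_before(63)): list=[17, 63, 8, 5, 3, 1, 4, 6] cursor@8
After 3 (next): list=[17, 63, 8, 5, 3, 1, 4, 6] cursor@5
After 4 (delete_current): list=[17, 63, 8, 3, 1, 4, 6] cursor@3
After 5 (next): list=[17, 63, 8, 3, 1, 4, 6] cursor@1
After 6 (delete_current): list=[17, 63, 8, 3, 4, 6] cursor@4
After 7 (delete_current): list=[17, 63, 8, 3, 6] cursor@6
After 8 (next): list=[17, 63, 8, 3, 6] cursor@6
After 9 (prev): list=[17, 63, 8, 3, 6] cursor@3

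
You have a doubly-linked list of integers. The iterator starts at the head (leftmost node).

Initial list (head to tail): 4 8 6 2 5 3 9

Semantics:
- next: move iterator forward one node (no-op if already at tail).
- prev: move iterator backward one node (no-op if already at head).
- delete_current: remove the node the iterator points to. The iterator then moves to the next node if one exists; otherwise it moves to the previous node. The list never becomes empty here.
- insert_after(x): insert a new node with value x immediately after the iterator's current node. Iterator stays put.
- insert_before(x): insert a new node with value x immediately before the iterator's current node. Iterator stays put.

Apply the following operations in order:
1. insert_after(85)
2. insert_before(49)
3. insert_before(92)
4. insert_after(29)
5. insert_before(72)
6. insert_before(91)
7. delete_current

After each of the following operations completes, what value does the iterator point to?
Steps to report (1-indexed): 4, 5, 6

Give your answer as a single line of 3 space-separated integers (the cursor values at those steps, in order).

After 1 (insert_after(85)): list=[4, 85, 8, 6, 2, 5, 3, 9] cursor@4
After 2 (insert_before(49)): list=[49, 4, 85, 8, 6, 2, 5, 3, 9] cursor@4
After 3 (insert_before(92)): list=[49, 92, 4, 85, 8, 6, 2, 5, 3, 9] cursor@4
After 4 (insert_after(29)): list=[49, 92, 4, 29, 85, 8, 6, 2, 5, 3, 9] cursor@4
After 5 (insert_before(72)): list=[49, 92, 72, 4, 29, 85, 8, 6, 2, 5, 3, 9] cursor@4
After 6 (insert_before(91)): list=[49, 92, 72, 91, 4, 29, 85, 8, 6, 2, 5, 3, 9] cursor@4
After 7 (delete_current): list=[49, 92, 72, 91, 29, 85, 8, 6, 2, 5, 3, 9] cursor@29

Answer: 4 4 4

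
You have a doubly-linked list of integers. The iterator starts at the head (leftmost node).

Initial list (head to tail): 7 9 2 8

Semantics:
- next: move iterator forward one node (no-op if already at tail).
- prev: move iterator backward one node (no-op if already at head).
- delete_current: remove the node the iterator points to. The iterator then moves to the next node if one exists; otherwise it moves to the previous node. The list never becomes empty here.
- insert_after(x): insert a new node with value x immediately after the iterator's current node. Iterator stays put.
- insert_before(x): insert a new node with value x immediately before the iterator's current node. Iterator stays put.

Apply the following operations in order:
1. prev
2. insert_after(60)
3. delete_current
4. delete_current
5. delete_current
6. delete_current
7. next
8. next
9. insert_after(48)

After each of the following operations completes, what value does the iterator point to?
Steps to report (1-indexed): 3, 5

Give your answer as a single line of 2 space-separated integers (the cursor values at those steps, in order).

After 1 (prev): list=[7, 9, 2, 8] cursor@7
After 2 (insert_after(60)): list=[7, 60, 9, 2, 8] cursor@7
After 3 (delete_current): list=[60, 9, 2, 8] cursor@60
After 4 (delete_current): list=[9, 2, 8] cursor@9
After 5 (delete_current): list=[2, 8] cursor@2
After 6 (delete_current): list=[8] cursor@8
After 7 (next): list=[8] cursor@8
After 8 (next): list=[8] cursor@8
After 9 (insert_after(48)): list=[8, 48] cursor@8

Answer: 60 2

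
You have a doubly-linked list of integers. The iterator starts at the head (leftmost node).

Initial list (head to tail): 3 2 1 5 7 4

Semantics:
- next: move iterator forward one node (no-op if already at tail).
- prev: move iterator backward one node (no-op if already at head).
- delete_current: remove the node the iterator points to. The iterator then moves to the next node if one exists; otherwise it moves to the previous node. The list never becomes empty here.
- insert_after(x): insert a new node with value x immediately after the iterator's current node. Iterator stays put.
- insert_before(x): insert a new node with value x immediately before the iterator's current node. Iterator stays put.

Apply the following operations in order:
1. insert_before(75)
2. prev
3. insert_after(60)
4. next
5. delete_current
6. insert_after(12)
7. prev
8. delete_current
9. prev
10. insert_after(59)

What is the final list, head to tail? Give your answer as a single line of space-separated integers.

After 1 (insert_before(75)): list=[75, 3, 2, 1, 5, 7, 4] cursor@3
After 2 (prev): list=[75, 3, 2, 1, 5, 7, 4] cursor@75
After 3 (insert_after(60)): list=[75, 60, 3, 2, 1, 5, 7, 4] cursor@75
After 4 (next): list=[75, 60, 3, 2, 1, 5, 7, 4] cursor@60
After 5 (delete_current): list=[75, 3, 2, 1, 5, 7, 4] cursor@3
After 6 (insert_after(12)): list=[75, 3, 12, 2, 1, 5, 7, 4] cursor@3
After 7 (prev): list=[75, 3, 12, 2, 1, 5, 7, 4] cursor@75
After 8 (delete_current): list=[3, 12, 2, 1, 5, 7, 4] cursor@3
After 9 (prev): list=[3, 12, 2, 1, 5, 7, 4] cursor@3
After 10 (insert_after(59)): list=[3, 59, 12, 2, 1, 5, 7, 4] cursor@3

Answer: 3 59 12 2 1 5 7 4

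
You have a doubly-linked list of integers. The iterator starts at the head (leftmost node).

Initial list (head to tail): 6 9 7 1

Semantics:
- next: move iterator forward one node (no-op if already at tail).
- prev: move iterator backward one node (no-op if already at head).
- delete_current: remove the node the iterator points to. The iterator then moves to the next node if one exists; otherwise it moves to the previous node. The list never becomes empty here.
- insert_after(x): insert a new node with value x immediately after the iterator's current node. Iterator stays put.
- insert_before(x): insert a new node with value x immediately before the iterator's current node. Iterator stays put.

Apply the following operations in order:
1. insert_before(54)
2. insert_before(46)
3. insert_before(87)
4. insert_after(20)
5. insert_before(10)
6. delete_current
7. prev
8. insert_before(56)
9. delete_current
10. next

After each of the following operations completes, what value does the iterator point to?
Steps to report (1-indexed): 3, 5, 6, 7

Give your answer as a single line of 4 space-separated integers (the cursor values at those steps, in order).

Answer: 6 6 20 10

Derivation:
After 1 (insert_before(54)): list=[54, 6, 9, 7, 1] cursor@6
After 2 (insert_before(46)): list=[54, 46, 6, 9, 7, 1] cursor@6
After 3 (insert_before(87)): list=[54, 46, 87, 6, 9, 7, 1] cursor@6
After 4 (insert_after(20)): list=[54, 46, 87, 6, 20, 9, 7, 1] cursor@6
After 5 (insert_before(10)): list=[54, 46, 87, 10, 6, 20, 9, 7, 1] cursor@6
After 6 (delete_current): list=[54, 46, 87, 10, 20, 9, 7, 1] cursor@20
After 7 (prev): list=[54, 46, 87, 10, 20, 9, 7, 1] cursor@10
After 8 (insert_before(56)): list=[54, 46, 87, 56, 10, 20, 9, 7, 1] cursor@10
After 9 (delete_current): list=[54, 46, 87, 56, 20, 9, 7, 1] cursor@20
After 10 (next): list=[54, 46, 87, 56, 20, 9, 7, 1] cursor@9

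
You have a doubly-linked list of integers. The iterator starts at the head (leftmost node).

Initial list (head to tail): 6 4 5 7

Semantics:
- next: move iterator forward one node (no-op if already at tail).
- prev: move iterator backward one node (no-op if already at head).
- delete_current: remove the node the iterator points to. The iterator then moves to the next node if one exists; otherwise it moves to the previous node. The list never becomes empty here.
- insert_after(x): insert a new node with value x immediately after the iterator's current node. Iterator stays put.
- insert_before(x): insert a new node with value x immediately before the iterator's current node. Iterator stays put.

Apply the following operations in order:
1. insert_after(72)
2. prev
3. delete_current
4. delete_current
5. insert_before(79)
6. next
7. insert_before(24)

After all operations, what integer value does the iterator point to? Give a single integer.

Answer: 5

Derivation:
After 1 (insert_after(72)): list=[6, 72, 4, 5, 7] cursor@6
After 2 (prev): list=[6, 72, 4, 5, 7] cursor@6
After 3 (delete_current): list=[72, 4, 5, 7] cursor@72
After 4 (delete_current): list=[4, 5, 7] cursor@4
After 5 (insert_before(79)): list=[79, 4, 5, 7] cursor@4
After 6 (next): list=[79, 4, 5, 7] cursor@5
After 7 (insert_before(24)): list=[79, 4, 24, 5, 7] cursor@5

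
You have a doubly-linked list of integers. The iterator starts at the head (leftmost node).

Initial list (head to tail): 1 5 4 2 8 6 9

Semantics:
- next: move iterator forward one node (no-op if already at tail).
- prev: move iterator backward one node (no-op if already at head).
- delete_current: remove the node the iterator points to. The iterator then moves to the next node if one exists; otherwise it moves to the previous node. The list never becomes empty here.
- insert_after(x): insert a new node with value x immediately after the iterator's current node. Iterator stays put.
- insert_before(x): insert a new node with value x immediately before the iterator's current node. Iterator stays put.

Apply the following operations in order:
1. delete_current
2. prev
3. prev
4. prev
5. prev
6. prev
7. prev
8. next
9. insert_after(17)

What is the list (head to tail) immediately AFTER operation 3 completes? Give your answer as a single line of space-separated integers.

After 1 (delete_current): list=[5, 4, 2, 8, 6, 9] cursor@5
After 2 (prev): list=[5, 4, 2, 8, 6, 9] cursor@5
After 3 (prev): list=[5, 4, 2, 8, 6, 9] cursor@5

Answer: 5 4 2 8 6 9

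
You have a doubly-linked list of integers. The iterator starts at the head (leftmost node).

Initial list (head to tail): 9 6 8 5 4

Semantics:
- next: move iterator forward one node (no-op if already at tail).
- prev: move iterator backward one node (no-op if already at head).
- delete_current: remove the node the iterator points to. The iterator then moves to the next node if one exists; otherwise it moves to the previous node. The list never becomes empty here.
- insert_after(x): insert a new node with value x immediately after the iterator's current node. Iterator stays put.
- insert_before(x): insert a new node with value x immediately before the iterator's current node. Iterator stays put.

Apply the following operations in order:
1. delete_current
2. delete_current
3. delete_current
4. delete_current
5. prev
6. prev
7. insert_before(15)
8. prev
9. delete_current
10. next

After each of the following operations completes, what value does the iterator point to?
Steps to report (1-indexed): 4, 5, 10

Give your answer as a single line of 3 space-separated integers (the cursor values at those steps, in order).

After 1 (delete_current): list=[6, 8, 5, 4] cursor@6
After 2 (delete_current): list=[8, 5, 4] cursor@8
After 3 (delete_current): list=[5, 4] cursor@5
After 4 (delete_current): list=[4] cursor@4
After 5 (prev): list=[4] cursor@4
After 6 (prev): list=[4] cursor@4
After 7 (insert_before(15)): list=[15, 4] cursor@4
After 8 (prev): list=[15, 4] cursor@15
After 9 (delete_current): list=[4] cursor@4
After 10 (next): list=[4] cursor@4

Answer: 4 4 4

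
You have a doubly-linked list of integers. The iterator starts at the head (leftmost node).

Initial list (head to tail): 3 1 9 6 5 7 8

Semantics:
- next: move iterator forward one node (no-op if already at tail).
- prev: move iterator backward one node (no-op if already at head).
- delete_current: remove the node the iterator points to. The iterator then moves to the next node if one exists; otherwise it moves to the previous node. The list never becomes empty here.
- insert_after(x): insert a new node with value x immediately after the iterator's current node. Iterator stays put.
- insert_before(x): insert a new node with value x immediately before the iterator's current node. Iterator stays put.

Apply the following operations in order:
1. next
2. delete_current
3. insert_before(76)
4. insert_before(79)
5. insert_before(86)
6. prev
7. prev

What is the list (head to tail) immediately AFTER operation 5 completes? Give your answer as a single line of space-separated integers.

After 1 (next): list=[3, 1, 9, 6, 5, 7, 8] cursor@1
After 2 (delete_current): list=[3, 9, 6, 5, 7, 8] cursor@9
After 3 (insert_before(76)): list=[3, 76, 9, 6, 5, 7, 8] cursor@9
After 4 (insert_before(79)): list=[3, 76, 79, 9, 6, 5, 7, 8] cursor@9
After 5 (insert_before(86)): list=[3, 76, 79, 86, 9, 6, 5, 7, 8] cursor@9

Answer: 3 76 79 86 9 6 5 7 8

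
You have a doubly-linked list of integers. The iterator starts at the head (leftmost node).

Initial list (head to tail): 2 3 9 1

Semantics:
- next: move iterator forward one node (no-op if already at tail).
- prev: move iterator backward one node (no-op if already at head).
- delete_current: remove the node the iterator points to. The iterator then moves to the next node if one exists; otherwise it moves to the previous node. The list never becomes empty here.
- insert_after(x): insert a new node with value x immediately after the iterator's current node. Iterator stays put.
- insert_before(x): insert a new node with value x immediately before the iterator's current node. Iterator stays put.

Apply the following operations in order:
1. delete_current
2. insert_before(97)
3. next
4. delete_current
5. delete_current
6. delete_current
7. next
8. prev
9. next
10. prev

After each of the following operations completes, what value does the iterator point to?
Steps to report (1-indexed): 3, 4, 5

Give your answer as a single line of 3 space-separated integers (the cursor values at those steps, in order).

After 1 (delete_current): list=[3, 9, 1] cursor@3
After 2 (insert_before(97)): list=[97, 3, 9, 1] cursor@3
After 3 (next): list=[97, 3, 9, 1] cursor@9
After 4 (delete_current): list=[97, 3, 1] cursor@1
After 5 (delete_current): list=[97, 3] cursor@3
After 6 (delete_current): list=[97] cursor@97
After 7 (next): list=[97] cursor@97
After 8 (prev): list=[97] cursor@97
After 9 (next): list=[97] cursor@97
After 10 (prev): list=[97] cursor@97

Answer: 9 1 3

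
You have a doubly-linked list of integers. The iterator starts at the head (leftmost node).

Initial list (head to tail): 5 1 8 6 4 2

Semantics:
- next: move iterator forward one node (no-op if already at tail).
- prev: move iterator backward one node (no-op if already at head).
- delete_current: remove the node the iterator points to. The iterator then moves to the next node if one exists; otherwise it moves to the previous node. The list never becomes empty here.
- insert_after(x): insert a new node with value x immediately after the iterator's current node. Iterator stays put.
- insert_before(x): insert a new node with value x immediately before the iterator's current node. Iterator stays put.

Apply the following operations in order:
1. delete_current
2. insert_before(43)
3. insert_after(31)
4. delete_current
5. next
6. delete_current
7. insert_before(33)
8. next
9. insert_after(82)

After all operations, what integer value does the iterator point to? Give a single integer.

After 1 (delete_current): list=[1, 8, 6, 4, 2] cursor@1
After 2 (insert_before(43)): list=[43, 1, 8, 6, 4, 2] cursor@1
After 3 (insert_after(31)): list=[43, 1, 31, 8, 6, 4, 2] cursor@1
After 4 (delete_current): list=[43, 31, 8, 6, 4, 2] cursor@31
After 5 (next): list=[43, 31, 8, 6, 4, 2] cursor@8
After 6 (delete_current): list=[43, 31, 6, 4, 2] cursor@6
After 7 (insert_before(33)): list=[43, 31, 33, 6, 4, 2] cursor@6
After 8 (next): list=[43, 31, 33, 6, 4, 2] cursor@4
After 9 (insert_after(82)): list=[43, 31, 33, 6, 4, 82, 2] cursor@4

Answer: 4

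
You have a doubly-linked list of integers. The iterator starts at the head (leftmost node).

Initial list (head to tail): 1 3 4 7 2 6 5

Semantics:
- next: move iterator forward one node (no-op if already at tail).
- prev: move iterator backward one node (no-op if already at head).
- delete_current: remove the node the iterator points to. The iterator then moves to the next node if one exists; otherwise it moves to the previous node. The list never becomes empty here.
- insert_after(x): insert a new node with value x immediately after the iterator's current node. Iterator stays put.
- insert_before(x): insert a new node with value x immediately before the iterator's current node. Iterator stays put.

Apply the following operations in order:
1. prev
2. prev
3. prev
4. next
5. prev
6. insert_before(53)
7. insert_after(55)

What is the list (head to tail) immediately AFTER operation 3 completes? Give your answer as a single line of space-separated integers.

Answer: 1 3 4 7 2 6 5

Derivation:
After 1 (prev): list=[1, 3, 4, 7, 2, 6, 5] cursor@1
After 2 (prev): list=[1, 3, 4, 7, 2, 6, 5] cursor@1
After 3 (prev): list=[1, 3, 4, 7, 2, 6, 5] cursor@1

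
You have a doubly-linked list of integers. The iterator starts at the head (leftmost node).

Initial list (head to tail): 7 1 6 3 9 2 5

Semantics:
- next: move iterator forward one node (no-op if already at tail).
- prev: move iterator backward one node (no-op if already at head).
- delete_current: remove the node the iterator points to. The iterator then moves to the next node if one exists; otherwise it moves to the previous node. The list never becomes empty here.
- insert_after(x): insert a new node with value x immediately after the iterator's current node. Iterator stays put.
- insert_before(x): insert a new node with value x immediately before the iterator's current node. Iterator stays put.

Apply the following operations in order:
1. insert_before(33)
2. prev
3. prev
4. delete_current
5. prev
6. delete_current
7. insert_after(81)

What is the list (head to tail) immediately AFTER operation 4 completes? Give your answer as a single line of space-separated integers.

After 1 (insert_before(33)): list=[33, 7, 1, 6, 3, 9, 2, 5] cursor@7
After 2 (prev): list=[33, 7, 1, 6, 3, 9, 2, 5] cursor@33
After 3 (prev): list=[33, 7, 1, 6, 3, 9, 2, 5] cursor@33
After 4 (delete_current): list=[7, 1, 6, 3, 9, 2, 5] cursor@7

Answer: 7 1 6 3 9 2 5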